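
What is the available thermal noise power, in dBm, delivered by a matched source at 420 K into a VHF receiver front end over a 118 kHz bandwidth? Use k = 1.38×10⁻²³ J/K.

−121.6 dBm

P_n = kTB = 1.38×10⁻²³ × 420 × 1.18×10⁵ = 6.84×10⁻¹⁶ W
In dBm: 10 log₁₀(6.84×10⁻¹⁶ / 10⁻³) = −121.6 dBm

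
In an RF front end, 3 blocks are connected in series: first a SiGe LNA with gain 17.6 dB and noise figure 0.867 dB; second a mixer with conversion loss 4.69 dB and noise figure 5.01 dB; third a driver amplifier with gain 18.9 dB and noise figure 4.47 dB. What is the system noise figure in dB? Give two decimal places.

Convert to linear (a loss of L dB is a gain of −L dB): F_i = 10^(NF_i/10), G_i = 10^(G_i,dB/10)
  Stage 1: F_1 = 10^(0.867/10) = 1.221, G_1 = 10^(17.6/10) = 57.54
  Stage 2: F_2 = 10^(5.01/10) = 3.170, G_2 = 10^(−4.69/10) = 0.3396
  Stage 3: F_3 = 10^(4.47/10) = 2.799, G_3 = 10^(18.9/10) = 77.62
Friis cascade:
  F = 1.221 + (3.170 − 1)/57.54 + (2.799 − 1)/19.54 = 1.351
NF = 10 log₁₀(1.351) = 1.31 dB

1.31 dB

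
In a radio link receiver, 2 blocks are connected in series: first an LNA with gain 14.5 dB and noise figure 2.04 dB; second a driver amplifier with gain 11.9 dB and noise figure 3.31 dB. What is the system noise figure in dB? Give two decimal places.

2.15 dB

Convert to linear (a loss of L dB is a gain of −L dB): F_i = 10^(NF_i/10), G_i = 10^(G_i,dB/10)
  Stage 1: F_1 = 10^(2.04/10) = 1.600, G_1 = 10^(14.5/10) = 28.18
  Stage 2: F_2 = 10^(3.31/10) = 2.143, G_2 = 10^(11.9/10) = 15.49
Friis cascade:
  F = 1.600 + (2.143 − 1)/28.18 = 1.640
NF = 10 log₁₀(1.640) = 2.15 dB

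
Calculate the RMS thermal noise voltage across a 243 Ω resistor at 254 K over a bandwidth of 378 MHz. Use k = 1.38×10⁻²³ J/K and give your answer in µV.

V_n = √(4kTRB)
4kTRB = 4 × 1.38×10⁻²³ × 254 × 2.43×10² × 3.78×10⁸ = 1.29×10⁻⁹ V²
V_n = √(1.29×10⁻⁹) = 3.59×10⁻⁵ V = 35.9 µV

35.9 µV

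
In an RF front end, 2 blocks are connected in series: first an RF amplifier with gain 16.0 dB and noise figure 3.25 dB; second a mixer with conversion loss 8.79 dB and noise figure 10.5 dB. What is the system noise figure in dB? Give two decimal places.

3.75 dB

Convert to linear (a loss of L dB is a gain of −L dB): F_i = 10^(NF_i/10), G_i = 10^(G_i,dB/10)
  Stage 1: F_1 = 10^(3.25/10) = 2.113, G_1 = 10^(16.0/10) = 39.81
  Stage 2: F_2 = 10^(10.5/10) = 11.22, G_2 = 10^(−8.79/10) = 0.1321
Friis cascade:
  F = 2.113 + (11.22 − 1)/39.81 = 2.370
NF = 10 log₁₀(2.370) = 3.75 dB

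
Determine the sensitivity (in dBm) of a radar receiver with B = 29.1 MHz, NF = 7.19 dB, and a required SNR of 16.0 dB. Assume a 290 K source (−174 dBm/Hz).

Sensitivity = −174 + 10 log₁₀(B) + NF + SNR_min
= −174 + 74.64 + 7.19 + 16.0
= −76.17 dBm → −76.2 dBm

−76.2 dBm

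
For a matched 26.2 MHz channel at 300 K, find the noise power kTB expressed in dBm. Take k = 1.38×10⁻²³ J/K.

−99.6 dBm

P_n = kTB = 1.38×10⁻²³ × 300 × 2.62×10⁷ = 1.08×10⁻¹³ W
In dBm: 10 log₁₀(1.08×10⁻¹³ / 10⁻³) = −99.6 dBm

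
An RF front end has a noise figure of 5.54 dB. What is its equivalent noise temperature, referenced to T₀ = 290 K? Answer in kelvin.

748 K

F = 10^(5.54/10) = 3.58096
T_e = (F − 1)·T₀ = (3.58096 − 1) × 290 = 748 K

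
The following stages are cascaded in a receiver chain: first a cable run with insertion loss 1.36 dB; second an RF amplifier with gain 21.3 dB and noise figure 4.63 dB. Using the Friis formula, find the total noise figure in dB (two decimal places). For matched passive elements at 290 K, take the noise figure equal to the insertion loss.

Convert to linear (a loss of L dB is a gain of −L dB): F_i = 10^(NF_i/10), G_i = 10^(G_i,dB/10)
  Stage 1: F_1 = 10^(1.36/10) = 1.368, G_1 = 10^(−1.36/10) = 0.7311
  Stage 2: F_2 = 10^(4.63/10) = 2.904, G_2 = 10^(21.3/10) = 134.9
Friis cascade:
  F = 1.368 + (2.904 − 1)/0.7311 = 3.972
NF = 10 log₁₀(3.972) = 5.99 dB

5.99 dB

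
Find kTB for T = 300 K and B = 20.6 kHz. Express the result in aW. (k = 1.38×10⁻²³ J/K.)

P_n = kTB = 1.38×10⁻²³ × 300 × 2.06×10⁴ = 8.53×10⁻¹⁷ W = 85.3 aW

85.3 aW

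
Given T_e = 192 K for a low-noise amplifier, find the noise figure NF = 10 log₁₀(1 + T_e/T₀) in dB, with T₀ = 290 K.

2.21 dB

F = 1 + T_e/T₀ = 1 + 192/290 = 1.66207
NF = 10 log₁₀(1.66207) = 2.21 dB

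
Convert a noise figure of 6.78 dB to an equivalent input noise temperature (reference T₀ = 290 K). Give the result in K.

F = 10^(6.78/10) = 4.76431
T_e = (F − 1)·T₀ = (4.76431 − 1) × 290 = 1092 K

1092 K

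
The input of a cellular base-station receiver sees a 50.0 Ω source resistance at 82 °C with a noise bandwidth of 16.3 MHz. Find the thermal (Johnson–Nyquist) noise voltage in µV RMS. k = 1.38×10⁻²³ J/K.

T = 82 °C + 273.15 = 355.15 K
V_n = √(4kTRB)
4kTRB = 4 × 1.38×10⁻²³ × 355.15 × 5.00×10¹ × 1.63×10⁷ = 1.60×10⁻¹¹ V²
V_n = √(1.60×10⁻¹¹) = 4.00×10⁻⁶ V = 4.00 µV

4.00 µV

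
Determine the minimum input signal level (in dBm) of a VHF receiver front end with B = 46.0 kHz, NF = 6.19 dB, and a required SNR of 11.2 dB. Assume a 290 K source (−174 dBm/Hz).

Sensitivity = −174 + 10 log₁₀(B) + NF + SNR_min
= −174 + 46.63 + 6.19 + 11.2
= −109.98 dBm → −110.0 dBm

−110.0 dBm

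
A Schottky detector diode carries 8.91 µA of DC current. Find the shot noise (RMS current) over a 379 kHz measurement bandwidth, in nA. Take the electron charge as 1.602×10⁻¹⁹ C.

1.04 nA

I_n = √(2qI·B)
2qI·B = 2 × 1.602×10⁻¹⁹ × 8.91×10⁻⁶ × 3.79×10⁵ = 1.08×10⁻¹⁸ A²
I_n = √(1.08×10⁻¹⁸) = 1.04×10⁻⁹ A = 1.04 nA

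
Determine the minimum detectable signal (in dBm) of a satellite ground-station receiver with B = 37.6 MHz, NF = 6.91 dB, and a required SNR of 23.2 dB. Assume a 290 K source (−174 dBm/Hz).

Sensitivity = −174 + 10 log₁₀(B) + NF + SNR_min
= −174 + 75.75 + 6.91 + 23.2
= −68.14 dBm → −68.1 dBm

−68.1 dBm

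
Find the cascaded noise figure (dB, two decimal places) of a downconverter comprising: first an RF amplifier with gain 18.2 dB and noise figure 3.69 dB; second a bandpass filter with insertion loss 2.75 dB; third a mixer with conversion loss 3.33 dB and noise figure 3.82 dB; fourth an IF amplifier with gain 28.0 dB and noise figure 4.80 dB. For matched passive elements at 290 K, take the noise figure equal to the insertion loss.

Convert to linear (a loss of L dB is a gain of −L dB): F_i = 10^(NF_i/10), G_i = 10^(G_i,dB/10)
  Stage 1: F_1 = 10^(3.69/10) = 2.339, G_1 = 10^(18.2/10) = 66.07
  Stage 2: F_2 = 10^(2.75/10) = 1.884, G_2 = 10^(−2.75/10) = 0.5309
  Stage 3: F_3 = 10^(3.82/10) = 2.410, G_3 = 10^(−3.33/10) = 0.4645
  Stage 4: F_4 = 10^(4.80/10) = 3.020, G_4 = 10^(28.0/10) = 631.0
Friis cascade:
  F = 2.339 + (1.884 − 1)/66.07 + (2.410 − 1)/35.08 + (3.020 − 1)/16.29 = 2.516
NF = 10 log₁₀(2.516) = 4.01 dB

4.01 dB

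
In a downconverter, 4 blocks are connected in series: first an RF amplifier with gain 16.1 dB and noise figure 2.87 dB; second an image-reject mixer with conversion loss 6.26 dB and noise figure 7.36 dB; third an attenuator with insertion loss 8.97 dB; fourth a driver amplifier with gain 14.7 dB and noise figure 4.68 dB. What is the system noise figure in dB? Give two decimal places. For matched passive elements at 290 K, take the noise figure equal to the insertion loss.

Convert to linear (a loss of L dB is a gain of −L dB): F_i = 10^(NF_i/10), G_i = 10^(G_i,dB/10)
  Stage 1: F_1 = 10^(2.87/10) = 1.936, G_1 = 10^(16.1/10) = 40.74
  Stage 2: F_2 = 10^(7.36/10) = 5.445, G_2 = 10^(−6.26/10) = 0.2366
  Stage 3: F_3 = 10^(8.97/10) = 7.889, G_3 = 10^(−8.97/10) = 0.1268
  Stage 4: F_4 = 10^(4.68/10) = 2.938, G_4 = 10^(14.7/10) = 29.51
Friis cascade:
  F = 1.936 + (5.445 − 1)/40.74 + (7.889 − 1)/9.638 + (2.938 − 1)/1.222 = 4.346
NF = 10 log₁₀(4.346) = 6.38 dB

6.38 dB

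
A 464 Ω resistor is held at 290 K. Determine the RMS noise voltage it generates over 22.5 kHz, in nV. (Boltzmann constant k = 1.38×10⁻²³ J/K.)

409 nV

V_n = √(4kTRB)
4kTRB = 4 × 1.38×10⁻²³ × 290 × 4.64×10² × 2.25×10⁴ = 1.67×10⁻¹³ V²
V_n = √(1.67×10⁻¹³) = 4.09×10⁻⁷ V = 409 nV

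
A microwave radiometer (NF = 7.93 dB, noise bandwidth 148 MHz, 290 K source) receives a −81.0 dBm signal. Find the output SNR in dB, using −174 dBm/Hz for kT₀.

Noise floor: N = −174 + 10 log₁₀(B) + NF
10 log₁₀(1.48×10⁸) = 81.7 dB
N = −174 + 81.7 + 7.93 = −84.37 dBm
SNR = P_sig − N = −81.0 − (−84.37) = 3.37 dB → 3.4 dB

3.4 dB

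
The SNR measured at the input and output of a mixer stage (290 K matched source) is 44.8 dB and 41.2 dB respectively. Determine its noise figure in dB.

NF (dB) = SNR_in(dB) − SNR_out(dB) when the source is at T₀
NF = 44.8 − 41.2 = 3.6 dB

3.6 dB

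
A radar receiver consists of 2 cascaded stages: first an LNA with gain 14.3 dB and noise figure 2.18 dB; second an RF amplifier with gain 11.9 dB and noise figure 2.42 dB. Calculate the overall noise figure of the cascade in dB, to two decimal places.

Convert to linear (a loss of L dB is a gain of −L dB): F_i = 10^(NF_i/10), G_i = 10^(G_i,dB/10)
  Stage 1: F_1 = 10^(2.18/10) = 1.652, G_1 = 10^(14.3/10) = 26.92
  Stage 2: F_2 = 10^(2.42/10) = 1.746, G_2 = 10^(11.9/10) = 15.49
Friis cascade:
  F = 1.652 + (1.746 − 1)/26.92 = 1.680
NF = 10 log₁₀(1.680) = 2.25 dB

2.25 dB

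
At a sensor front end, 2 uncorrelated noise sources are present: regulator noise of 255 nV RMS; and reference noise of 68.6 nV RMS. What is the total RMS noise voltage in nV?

264 nV

Uncorrelated sources add in power (mean-square): V_tot = √(ΣV_i²)
V_tot = √[(2.55×10⁻⁷)² + (6.86×10⁻⁸)²] = 2.64×10⁻⁷ V = 264 nV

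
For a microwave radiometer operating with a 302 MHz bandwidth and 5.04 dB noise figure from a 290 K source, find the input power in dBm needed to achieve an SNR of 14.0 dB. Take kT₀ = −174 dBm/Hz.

Sensitivity = −174 + 10 log₁₀(B) + NF + SNR_min
= −174 + 84.8 + 5.04 + 14.0
= −70.16 dBm → −70.2 dBm

−70.2 dBm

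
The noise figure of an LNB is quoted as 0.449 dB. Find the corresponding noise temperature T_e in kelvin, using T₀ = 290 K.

31.6 K

F = 10^(0.449/10) = 1.10892
T_e = (F − 1)·T₀ = (1.10892 − 1) × 290 = 31.6 K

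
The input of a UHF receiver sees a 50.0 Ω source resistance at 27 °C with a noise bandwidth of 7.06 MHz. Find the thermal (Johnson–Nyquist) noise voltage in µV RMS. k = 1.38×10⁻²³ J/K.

2.42 µV

T = 27 °C + 273.15 = 300.15 K
V_n = √(4kTRB)
4kTRB = 4 × 1.38×10⁻²³ × 300.15 × 5.00×10¹ × 7.06×10⁶ = 5.85×10⁻¹² V²
V_n = √(5.85×10⁻¹²) = 2.42×10⁻⁶ V = 2.42 µV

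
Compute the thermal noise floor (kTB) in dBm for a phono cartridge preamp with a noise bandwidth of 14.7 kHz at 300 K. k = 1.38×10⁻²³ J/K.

−132.2 dBm

P_n = kTB = 1.38×10⁻²³ × 300 × 1.47×10⁴ = 6.09×10⁻¹⁷ W
In dBm: 10 log₁₀(6.09×10⁻¹⁷ / 10⁻³) = −132.2 dBm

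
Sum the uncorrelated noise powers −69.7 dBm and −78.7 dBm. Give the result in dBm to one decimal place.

−69.2 dBm

Convert to linear, add, convert back:
P₁ = 1.07×10⁻¹⁰ W, P₂ = 1.35×10⁻¹¹ W
P_tot = 1.21×10⁻¹⁰ W → 10 log₁₀(P_tot / 10⁻³) = −69.2 dBm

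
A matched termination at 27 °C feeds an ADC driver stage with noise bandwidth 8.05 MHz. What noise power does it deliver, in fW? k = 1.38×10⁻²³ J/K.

33.3 fW

T = 27 °C + 273.15 = 300.15 K
P_n = kTB = 1.38×10⁻²³ × 300.15 × 8.05×10⁶ = 3.33×10⁻¹⁴ W = 33.3 fW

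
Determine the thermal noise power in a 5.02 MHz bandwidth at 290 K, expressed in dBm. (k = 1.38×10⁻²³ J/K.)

P_n = kTB = 1.38×10⁻²³ × 290 × 5.02×10⁶ = 2.01×10⁻¹⁴ W
In dBm: 10 log₁₀(2.01×10⁻¹⁴ / 10⁻³) = −107.0 dBm

−107.0 dBm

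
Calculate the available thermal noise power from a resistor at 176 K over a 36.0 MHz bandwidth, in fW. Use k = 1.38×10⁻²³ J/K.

P_n = kTB = 1.38×10⁻²³ × 176 × 3.60×10⁷ = 8.74×10⁻¹⁴ W = 87.4 fW

87.4 fW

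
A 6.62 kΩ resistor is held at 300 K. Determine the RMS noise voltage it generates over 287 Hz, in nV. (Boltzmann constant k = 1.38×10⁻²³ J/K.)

177 nV

V_n = √(4kTRB)
4kTRB = 4 × 1.38×10⁻²³ × 300 × 6.62×10³ × 2.87×10² = 3.15×10⁻¹⁴ V²
V_n = √(3.15×10⁻¹⁴) = 1.77×10⁻⁷ V = 177 nV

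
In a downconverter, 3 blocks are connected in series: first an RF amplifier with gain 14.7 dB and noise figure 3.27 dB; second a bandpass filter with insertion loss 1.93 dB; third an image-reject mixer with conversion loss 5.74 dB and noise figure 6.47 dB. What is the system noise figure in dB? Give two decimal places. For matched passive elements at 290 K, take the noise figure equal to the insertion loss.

Convert to linear (a loss of L dB is a gain of −L dB): F_i = 10^(NF_i/10), G_i = 10^(G_i,dB/10)
  Stage 1: F_1 = 10^(3.27/10) = 2.123, G_1 = 10^(14.7/10) = 29.51
  Stage 2: F_2 = 10^(1.93/10) = 1.560, G_2 = 10^(−1.93/10) = 0.6412
  Stage 3: F_3 = 10^(6.47/10) = 4.436, G_3 = 10^(−5.74/10) = 0.2667
Friis cascade:
  F = 2.123 + (1.560 − 1)/29.51 + (4.436 − 1)/18.92 = 2.324
NF = 10 log₁₀(2.324) = 3.66 dB

3.66 dB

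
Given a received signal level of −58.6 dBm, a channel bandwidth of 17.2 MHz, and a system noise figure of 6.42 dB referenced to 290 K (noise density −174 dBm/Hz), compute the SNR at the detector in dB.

Noise floor: N = −174 + 10 log₁₀(B) + NF
10 log₁₀(1.72×10⁷) = 72.36 dB
N = −174 + 72.36 + 6.42 = −95.22 dBm
SNR = P_sig − N = −58.6 − (−95.22) = 36.62 dB → 36.6 dB

36.6 dB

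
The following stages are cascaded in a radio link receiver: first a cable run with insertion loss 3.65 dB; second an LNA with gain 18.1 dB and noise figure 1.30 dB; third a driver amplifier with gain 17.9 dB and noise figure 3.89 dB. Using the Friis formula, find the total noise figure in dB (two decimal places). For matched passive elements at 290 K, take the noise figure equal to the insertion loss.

Convert to linear (a loss of L dB is a gain of −L dB): F_i = 10^(NF_i/10), G_i = 10^(G_i,dB/10)
  Stage 1: F_1 = 10^(3.65/10) = 2.317, G_1 = 10^(−3.65/10) = 0.4315
  Stage 2: F_2 = 10^(1.30/10) = 1.349, G_2 = 10^(18.1/10) = 64.57
  Stage 3: F_3 = 10^(3.89/10) = 2.449, G_3 = 10^(17.9/10) = 61.66
Friis cascade:
  F = 2.317 + (1.349 − 1)/0.4315 + (2.449 − 1)/27.86 = 3.178
NF = 10 log₁₀(3.178) = 5.02 dB

5.02 dB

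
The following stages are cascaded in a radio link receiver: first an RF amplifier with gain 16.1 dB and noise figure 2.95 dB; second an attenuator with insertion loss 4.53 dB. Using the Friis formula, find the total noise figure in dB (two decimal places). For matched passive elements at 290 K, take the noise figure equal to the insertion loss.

3.05 dB

Convert to linear (a loss of L dB is a gain of −L dB): F_i = 10^(NF_i/10), G_i = 10^(G_i,dB/10)
  Stage 1: F_1 = 10^(2.95/10) = 1.972, G_1 = 10^(16.1/10) = 40.74
  Stage 2: F_2 = 10^(4.53/10) = 2.838, G_2 = 10^(−4.53/10) = 0.3524
Friis cascade:
  F = 1.972 + (2.838 − 1)/40.74 = 2.018
NF = 10 log₁₀(2.018) = 3.05 dB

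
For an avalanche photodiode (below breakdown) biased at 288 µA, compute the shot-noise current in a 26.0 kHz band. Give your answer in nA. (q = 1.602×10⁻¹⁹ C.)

I_n = √(2qI·B)
2qI·B = 2 × 1.602×10⁻¹⁹ × 2.88×10⁻⁴ × 2.60×10⁴ = 2.40×10⁻¹⁸ A²
I_n = √(2.40×10⁻¹⁸) = 1.55×10⁻⁹ A = 1.55 nA

1.55 nA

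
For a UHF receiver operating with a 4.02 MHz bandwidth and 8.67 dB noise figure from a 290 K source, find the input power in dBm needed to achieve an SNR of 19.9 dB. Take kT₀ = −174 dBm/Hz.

Sensitivity = −174 + 10 log₁₀(B) + NF + SNR_min
= −174 + 66.04 + 8.67 + 19.9
= −79.39 dBm → −79.4 dBm

−79.4 dBm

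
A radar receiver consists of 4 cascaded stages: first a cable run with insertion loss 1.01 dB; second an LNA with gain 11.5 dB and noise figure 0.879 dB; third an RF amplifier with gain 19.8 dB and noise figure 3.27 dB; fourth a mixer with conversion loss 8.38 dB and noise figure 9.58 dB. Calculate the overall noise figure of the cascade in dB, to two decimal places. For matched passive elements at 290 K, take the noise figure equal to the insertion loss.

Convert to linear (a loss of L dB is a gain of −L dB): F_i = 10^(NF_i/10), G_i = 10^(G_i,dB/10)
  Stage 1: F_1 = 10^(1.01/10) = 1.262, G_1 = 10^(−1.01/10) = 0.7925
  Stage 2: F_2 = 10^(0.879/10) = 1.224, G_2 = 10^(11.5/10) = 14.13
  Stage 3: F_3 = 10^(3.27/10) = 2.123, G_3 = 10^(19.8/10) = 95.50
  Stage 4: F_4 = 10^(9.58/10) = 9.078, G_4 = 10^(−8.38/10) = 0.1452
Friis cascade:
  F = 1.262 + (1.224 − 1)/0.7925 + (2.123 − 1)/11.19 + (9.078 − 1)/1069 = 1.653
NF = 10 log₁₀(1.653) = 2.18 dB

2.18 dB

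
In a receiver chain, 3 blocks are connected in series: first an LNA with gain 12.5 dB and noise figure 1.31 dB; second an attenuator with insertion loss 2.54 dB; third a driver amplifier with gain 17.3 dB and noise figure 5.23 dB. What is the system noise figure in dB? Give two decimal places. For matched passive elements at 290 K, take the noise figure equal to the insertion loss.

2.13 dB

Convert to linear (a loss of L dB is a gain of −L dB): F_i = 10^(NF_i/10), G_i = 10^(G_i,dB/10)
  Stage 1: F_1 = 10^(1.31/10) = 1.352, G_1 = 10^(12.5/10) = 17.78
  Stage 2: F_2 = 10^(2.54/10) = 1.795, G_2 = 10^(−2.54/10) = 0.5572
  Stage 3: F_3 = 10^(5.23/10) = 3.334, G_3 = 10^(17.3/10) = 53.70
Friis cascade:
  F = 1.352 + (1.795 − 1)/17.78 + (3.334 − 1)/9.908 = 1.632
NF = 10 log₁₀(1.632) = 2.13 dB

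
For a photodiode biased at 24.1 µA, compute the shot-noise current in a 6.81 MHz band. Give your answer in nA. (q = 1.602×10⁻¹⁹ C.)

7.25 nA

I_n = √(2qI·B)
2qI·B = 2 × 1.602×10⁻¹⁹ × 2.41×10⁻⁵ × 6.81×10⁶ = 5.26×10⁻¹⁷ A²
I_n = √(5.26×10⁻¹⁷) = 7.25×10⁻⁹ A = 7.25 nA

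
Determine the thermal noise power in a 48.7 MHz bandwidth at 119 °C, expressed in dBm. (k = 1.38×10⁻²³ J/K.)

−95.8 dBm

T = 119 °C + 273.15 = 392.15 K
P_n = kTB = 1.38×10⁻²³ × 392.15 × 4.87×10⁷ = 2.64×10⁻¹³ W
In dBm: 10 log₁₀(2.64×10⁻¹³ / 10⁻³) = −95.8 dBm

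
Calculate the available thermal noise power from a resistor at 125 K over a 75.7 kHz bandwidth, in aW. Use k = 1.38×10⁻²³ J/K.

P_n = kTB = 1.38×10⁻²³ × 125 × 7.57×10⁴ = 1.31×10⁻¹⁶ W = 131 aW

131 aW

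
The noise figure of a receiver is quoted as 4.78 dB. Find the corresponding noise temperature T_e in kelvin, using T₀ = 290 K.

F = 10^(4.78/10) = 3.00608
T_e = (F − 1)·T₀ = (3.00608 − 1) × 290 = 582 K

582 K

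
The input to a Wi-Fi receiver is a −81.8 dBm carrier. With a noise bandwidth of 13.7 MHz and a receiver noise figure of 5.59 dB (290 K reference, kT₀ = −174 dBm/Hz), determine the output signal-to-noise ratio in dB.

Noise floor: N = −174 + 10 log₁₀(B) + NF
10 log₁₀(1.37×10⁷) = 71.37 dB
N = −174 + 71.37 + 5.59 = −97.04 dBm
SNR = P_sig − N = −81.8 − (−97.04) = 15.24 dB → 15.2 dB

15.2 dB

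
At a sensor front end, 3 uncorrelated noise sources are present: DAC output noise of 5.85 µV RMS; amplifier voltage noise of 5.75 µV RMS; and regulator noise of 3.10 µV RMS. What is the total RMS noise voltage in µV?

Uncorrelated sources add in power (mean-square): V_tot = √(ΣV_i²)
V_tot = √[(5.85×10⁻⁶)² + (5.75×10⁻⁶)² + (3.10×10⁻⁶)²] = 8.77×10⁻⁶ V = 8.77 µV

8.77 µV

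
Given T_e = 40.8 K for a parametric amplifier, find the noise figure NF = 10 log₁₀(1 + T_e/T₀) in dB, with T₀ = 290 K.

0.572 dB

F = 1 + T_e/T₀ = 1 + 40.8/290 = 1.14069
NF = 10 log₁₀(1.14069) = 0.572 dB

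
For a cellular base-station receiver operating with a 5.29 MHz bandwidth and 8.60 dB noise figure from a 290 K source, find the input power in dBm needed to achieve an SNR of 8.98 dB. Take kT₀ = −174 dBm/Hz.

−89.2 dBm

Sensitivity = −174 + 10 log₁₀(B) + NF + SNR_min
= −174 + 67.23 + 8.60 + 8.98
= −89.19 dBm → −89.2 dBm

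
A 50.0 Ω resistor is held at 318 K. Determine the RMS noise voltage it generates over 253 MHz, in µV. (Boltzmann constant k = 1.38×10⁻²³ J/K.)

V_n = √(4kTRB)
4kTRB = 4 × 1.38×10⁻²³ × 318 × 5.00×10¹ × 2.53×10⁸ = 2.22×10⁻¹⁰ V²
V_n = √(2.22×10⁻¹⁰) = 1.49×10⁻⁵ V = 14.9 µV

14.9 µV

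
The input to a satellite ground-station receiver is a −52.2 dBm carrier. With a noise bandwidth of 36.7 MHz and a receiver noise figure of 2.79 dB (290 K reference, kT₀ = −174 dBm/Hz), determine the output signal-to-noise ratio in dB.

Noise floor: N = −174 + 10 log₁₀(B) + NF
10 log₁₀(3.67×10⁷) = 75.65 dB
N = −174 + 75.65 + 2.79 = −95.56 dBm
SNR = P_sig − N = −52.2 − (−95.56) = 43.36 dB → 43.4 dB

43.4 dB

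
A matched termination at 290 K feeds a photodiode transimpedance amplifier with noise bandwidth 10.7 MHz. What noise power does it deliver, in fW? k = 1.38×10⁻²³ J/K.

42.8 fW

P_n = kTB = 1.38×10⁻²³ × 290 × 1.07×10⁷ = 4.28×10⁻¹⁴ W = 42.8 fW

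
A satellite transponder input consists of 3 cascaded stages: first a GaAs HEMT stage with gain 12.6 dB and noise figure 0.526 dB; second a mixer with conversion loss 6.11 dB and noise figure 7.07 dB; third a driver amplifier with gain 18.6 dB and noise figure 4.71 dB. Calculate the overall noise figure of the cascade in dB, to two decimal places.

2.54 dB

Convert to linear (a loss of L dB is a gain of −L dB): F_i = 10^(NF_i/10), G_i = 10^(G_i,dB/10)
  Stage 1: F_1 = 10^(0.526/10) = 1.129, G_1 = 10^(12.6/10) = 18.20
  Stage 2: F_2 = 10^(7.07/10) = 5.093, G_2 = 10^(−6.11/10) = 0.2449
  Stage 3: F_3 = 10^(4.71/10) = 2.958, G_3 = 10^(18.6/10) = 72.44
Friis cascade:
  F = 1.129 + (5.093 − 1)/18.20 + (2.958 − 1)/4.457 = 1.793
NF = 10 log₁₀(1.793) = 2.54 dB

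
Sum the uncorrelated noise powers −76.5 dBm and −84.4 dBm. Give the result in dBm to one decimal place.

Convert to linear, add, convert back:
P₁ = 2.24×10⁻¹¹ W, P₂ = 3.63×10⁻¹² W
P_tot = 2.60×10⁻¹¹ W → 10 log₁₀(P_tot / 10⁻³) = −75.8 dBm

−75.8 dBm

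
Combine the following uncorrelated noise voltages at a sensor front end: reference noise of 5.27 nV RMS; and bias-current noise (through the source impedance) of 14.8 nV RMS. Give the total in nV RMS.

Uncorrelated sources add in power (mean-square): V_tot = √(ΣV_i²)
V_tot = √[(5.27×10⁻⁹)² + (1.48×10⁻⁸)²] = 1.57×10⁻⁸ V = 15.7 nV

15.7 nV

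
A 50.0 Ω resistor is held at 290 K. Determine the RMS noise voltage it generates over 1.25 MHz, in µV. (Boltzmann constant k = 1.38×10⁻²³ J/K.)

1.00 µV

V_n = √(4kTRB)
4kTRB = 4 × 1.38×10⁻²³ × 290 × 5.00×10¹ × 1.25×10⁶ = 1.00×10⁻¹² V²
V_n = √(1.00×10⁻¹²) = 1.00×10⁻⁶ V = 1.00 µV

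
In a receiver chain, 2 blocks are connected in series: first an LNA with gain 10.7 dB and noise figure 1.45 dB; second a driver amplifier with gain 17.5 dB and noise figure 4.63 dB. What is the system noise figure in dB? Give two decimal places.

1.93 dB

Convert to linear (a loss of L dB is a gain of −L dB): F_i = 10^(NF_i/10), G_i = 10^(G_i,dB/10)
  Stage 1: F_1 = 10^(1.45/10) = 1.396, G_1 = 10^(10.7/10) = 11.75
  Stage 2: F_2 = 10^(4.63/10) = 2.904, G_2 = 10^(17.5/10) = 56.23
Friis cascade:
  F = 1.396 + (2.904 − 1)/11.75 = 1.558
NF = 10 log₁₀(1.558) = 1.93 dB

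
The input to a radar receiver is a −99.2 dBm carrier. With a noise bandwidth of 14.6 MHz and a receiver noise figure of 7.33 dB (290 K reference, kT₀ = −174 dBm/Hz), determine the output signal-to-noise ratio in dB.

−4.2 dB

Noise floor: N = −174 + 10 log₁₀(B) + NF
10 log₁₀(1.46×10⁷) = 71.64 dB
N = −174 + 71.64 + 7.33 = −95.03 dBm
SNR = P_sig − N = −99.2 − (−95.03) = −4.17 dB → −4.2 dB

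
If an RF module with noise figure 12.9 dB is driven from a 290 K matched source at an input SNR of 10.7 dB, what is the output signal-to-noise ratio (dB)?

By definition F = SNR_in/SNR_out, so in dB: SNR_out = SNR_in − NF
SNR_out = 10.7 − 12.9 = −2.2 dB

−2.2 dB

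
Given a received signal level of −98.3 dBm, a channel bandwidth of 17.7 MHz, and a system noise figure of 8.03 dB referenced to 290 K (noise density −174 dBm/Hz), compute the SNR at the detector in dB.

−4.8 dB

Noise floor: N = −174 + 10 log₁₀(B) + NF
10 log₁₀(1.77×10⁷) = 72.48 dB
N = −174 + 72.48 + 8.03 = −93.49 dBm
SNR = P_sig − N = −98.3 − (−93.49) = −4.81 dB → −4.8 dB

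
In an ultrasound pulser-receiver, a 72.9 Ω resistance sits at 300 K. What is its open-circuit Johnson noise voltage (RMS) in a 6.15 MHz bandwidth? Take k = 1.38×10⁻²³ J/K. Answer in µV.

V_n = √(4kTRB)
4kTRB = 4 × 1.38×10⁻²³ × 300 × 7.29×10¹ × 6.15×10⁶ = 7.42×10⁻¹² V²
V_n = √(7.42×10⁻¹²) = 2.72×10⁻⁶ V = 2.72 µV

2.72 µV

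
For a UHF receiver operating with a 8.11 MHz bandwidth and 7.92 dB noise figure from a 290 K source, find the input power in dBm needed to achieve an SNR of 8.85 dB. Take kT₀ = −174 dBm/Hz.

Sensitivity = −174 + 10 log₁₀(B) + NF + SNR_min
= −174 + 69.09 + 7.92 + 8.85
= −88.14 dBm → −88.1 dBm

−88.1 dBm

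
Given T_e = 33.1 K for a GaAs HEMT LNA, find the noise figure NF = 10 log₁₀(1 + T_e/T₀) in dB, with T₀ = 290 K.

0.469 dB

F = 1 + T_e/T₀ = 1 + 33.1/290 = 1.11414
NF = 10 log₁₀(1.11414) = 0.469 dB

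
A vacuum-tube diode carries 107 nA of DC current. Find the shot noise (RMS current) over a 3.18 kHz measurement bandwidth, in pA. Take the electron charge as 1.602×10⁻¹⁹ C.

I_n = √(2qI·B)
2qI·B = 2 × 1.602×10⁻¹⁹ × 1.07×10⁻⁷ × 3.18×10³ = 1.09×10⁻²² A²
I_n = √(1.09×10⁻²²) = 1.04×10⁻¹¹ A = 10.4 pA

10.4 pA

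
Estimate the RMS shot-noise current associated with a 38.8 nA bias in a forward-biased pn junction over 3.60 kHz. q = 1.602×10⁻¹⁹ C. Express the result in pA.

6.69 pA

I_n = √(2qI·B)
2qI·B = 2 × 1.602×10⁻¹⁹ × 3.88×10⁻⁸ × 3.60×10³ = 4.48×10⁻²³ A²
I_n = √(4.48×10⁻²³) = 6.69×10⁻¹² A = 6.69 pA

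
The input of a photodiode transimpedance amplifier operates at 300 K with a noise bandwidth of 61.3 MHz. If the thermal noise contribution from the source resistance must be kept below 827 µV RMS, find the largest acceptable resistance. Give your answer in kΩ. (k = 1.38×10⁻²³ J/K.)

674 kΩ

Johnson–Nyquist: V_n = √(4kTRB) ⇒ R = V_n² / (4kTB)
4kTB = 4 × 1.38×10⁻²³ × 300 × 6.13×10⁷ = 1.02×10⁻¹²
R = (8.27×10⁻⁴)² / 1.02×10⁻¹² = 6.74×10⁵ Ω = 674 kΩ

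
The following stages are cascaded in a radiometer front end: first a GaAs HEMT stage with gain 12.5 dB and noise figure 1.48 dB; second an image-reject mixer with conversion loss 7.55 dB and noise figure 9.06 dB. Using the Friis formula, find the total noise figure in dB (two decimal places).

2.56 dB

Convert to linear (a loss of L dB is a gain of −L dB): F_i = 10^(NF_i/10), G_i = 10^(G_i,dB/10)
  Stage 1: F_1 = 10^(1.48/10) = 1.406, G_1 = 10^(12.5/10) = 17.78
  Stage 2: F_2 = 10^(9.06/10) = 8.054, G_2 = 10^(−7.55/10) = 0.1758
Friis cascade:
  F = 1.406 + (8.054 − 1)/17.78 = 1.803
NF = 10 log₁₀(1.803) = 2.56 dB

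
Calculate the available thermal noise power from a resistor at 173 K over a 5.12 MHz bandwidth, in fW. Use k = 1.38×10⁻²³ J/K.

12.2 fW

P_n = kTB = 1.38×10⁻²³ × 173 × 5.12×10⁶ = 1.22×10⁻¹⁴ W = 12.2 fW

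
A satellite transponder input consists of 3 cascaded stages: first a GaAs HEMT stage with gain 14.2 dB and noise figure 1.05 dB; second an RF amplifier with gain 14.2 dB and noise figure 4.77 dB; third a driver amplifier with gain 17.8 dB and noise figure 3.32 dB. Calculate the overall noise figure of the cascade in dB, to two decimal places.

1.31 dB

Convert to linear (a loss of L dB is a gain of −L dB): F_i = 10^(NF_i/10), G_i = 10^(G_i,dB/10)
  Stage 1: F_1 = 10^(1.05/10) = 1.274, G_1 = 10^(14.2/10) = 26.30
  Stage 2: F_2 = 10^(4.77/10) = 2.999, G_2 = 10^(14.2/10) = 26.30
  Stage 3: F_3 = 10^(3.32/10) = 2.148, G_3 = 10^(17.8/10) = 60.26
Friis cascade:
  F = 1.274 + (2.999 − 1)/26.30 + (2.148 − 1)/691.8 = 1.351
NF = 10 log₁₀(1.351) = 1.31 dB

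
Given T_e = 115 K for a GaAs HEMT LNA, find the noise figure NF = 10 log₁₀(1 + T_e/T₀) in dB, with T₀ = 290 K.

F = 1 + T_e/T₀ = 1 + 115/290 = 1.39655
NF = 10 log₁₀(1.39655) = 1.45 dB

1.45 dB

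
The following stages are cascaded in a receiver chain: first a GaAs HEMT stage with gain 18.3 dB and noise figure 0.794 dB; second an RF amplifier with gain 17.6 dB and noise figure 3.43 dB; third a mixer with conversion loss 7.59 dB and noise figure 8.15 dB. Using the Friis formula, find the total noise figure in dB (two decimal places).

0.86 dB

Convert to linear (a loss of L dB is a gain of −L dB): F_i = 10^(NF_i/10), G_i = 10^(G_i,dB/10)
  Stage 1: F_1 = 10^(0.794/10) = 1.201, G_1 = 10^(18.3/10) = 67.61
  Stage 2: F_2 = 10^(3.43/10) = 2.203, G_2 = 10^(17.6/10) = 57.54
  Stage 3: F_3 = 10^(8.15/10) = 6.531, G_3 = 10^(−7.59/10) = 0.1742
Friis cascade:
  F = 1.201 + (2.203 − 1)/67.61 + (6.531 − 1)/3890 = 1.220
NF = 10 log₁₀(1.220) = 0.86 dB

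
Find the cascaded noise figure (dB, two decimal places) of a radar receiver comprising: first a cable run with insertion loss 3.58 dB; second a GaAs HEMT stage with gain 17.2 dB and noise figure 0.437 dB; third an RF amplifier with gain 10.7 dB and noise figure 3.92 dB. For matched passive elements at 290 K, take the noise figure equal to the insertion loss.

4.13 dB

Convert to linear (a loss of L dB is a gain of −L dB): F_i = 10^(NF_i/10), G_i = 10^(G_i,dB/10)
  Stage 1: F_1 = 10^(3.58/10) = 2.280, G_1 = 10^(−3.58/10) = 0.4385
  Stage 2: F_2 = 10^(0.437/10) = 1.106, G_2 = 10^(17.2/10) = 52.48
  Stage 3: F_3 = 10^(3.92/10) = 2.466, G_3 = 10^(10.7/10) = 11.75
Friis cascade:
  F = 2.280 + (1.106 − 1)/0.4385 + (2.466 − 1)/23.01 = 2.585
NF = 10 log₁₀(2.585) = 4.13 dB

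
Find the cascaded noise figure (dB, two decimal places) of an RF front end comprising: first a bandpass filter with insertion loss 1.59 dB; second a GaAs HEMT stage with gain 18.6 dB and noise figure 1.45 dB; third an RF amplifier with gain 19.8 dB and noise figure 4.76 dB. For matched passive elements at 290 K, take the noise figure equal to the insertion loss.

3.12 dB

Convert to linear (a loss of L dB is a gain of −L dB): F_i = 10^(NF_i/10), G_i = 10^(G_i,dB/10)
  Stage 1: F_1 = 10^(1.59/10) = 1.442, G_1 = 10^(−1.59/10) = 0.6934
  Stage 2: F_2 = 10^(1.45/10) = 1.396, G_2 = 10^(18.6/10) = 72.44
  Stage 3: F_3 = 10^(4.76/10) = 2.992, G_3 = 10^(19.8/10) = 95.50
Friis cascade:
  F = 1.442 + (1.396 − 1)/0.6934 + (2.992 − 1)/50.23 = 2.053
NF = 10 log₁₀(2.053) = 3.12 dB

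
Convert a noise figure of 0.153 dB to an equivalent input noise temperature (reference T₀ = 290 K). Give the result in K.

F = 10^(0.153/10) = 1.03586
T_e = (F − 1)·T₀ = (1.03586 − 1) × 290 = 10.4 K

10.4 K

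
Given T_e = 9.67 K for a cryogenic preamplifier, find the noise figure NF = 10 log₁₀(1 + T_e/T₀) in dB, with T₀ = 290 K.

F = 1 + T_e/T₀ = 1 + 9.67/290 = 1.03334
NF = 10 log₁₀(1.03334) = 0.142 dB

0.142 dB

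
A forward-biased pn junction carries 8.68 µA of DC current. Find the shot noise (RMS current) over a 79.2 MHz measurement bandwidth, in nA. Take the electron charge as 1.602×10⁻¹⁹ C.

I_n = √(2qI·B)
2qI·B = 2 × 1.602×10⁻¹⁹ × 8.68×10⁻⁶ × 7.92×10⁷ = 2.20×10⁻¹⁶ A²
I_n = √(2.20×10⁻¹⁶) = 1.48×10⁻⁸ A = 14.8 nA

14.8 nA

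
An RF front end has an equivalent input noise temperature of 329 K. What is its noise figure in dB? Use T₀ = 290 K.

F = 1 + T_e/T₀ = 1 + 329/290 = 2.13448
NF = 10 log₁₀(2.13448) = 3.29 dB

3.29 dB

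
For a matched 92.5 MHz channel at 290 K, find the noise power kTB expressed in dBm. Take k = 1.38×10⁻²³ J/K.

−94.3 dBm

P_n = kTB = 1.38×10⁻²³ × 290 × 9.25×10⁷ = 3.70×10⁻¹³ W
In dBm: 10 log₁₀(3.70×10⁻¹³ / 10⁻³) = −94.3 dBm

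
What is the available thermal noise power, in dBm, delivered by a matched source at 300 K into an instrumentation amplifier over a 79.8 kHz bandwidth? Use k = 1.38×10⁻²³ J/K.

−124.8 dBm

P_n = kTB = 1.38×10⁻²³ × 300 × 7.98×10⁴ = 3.30×10⁻¹⁶ W
In dBm: 10 log₁₀(3.30×10⁻¹⁶ / 10⁻³) = −124.8 dBm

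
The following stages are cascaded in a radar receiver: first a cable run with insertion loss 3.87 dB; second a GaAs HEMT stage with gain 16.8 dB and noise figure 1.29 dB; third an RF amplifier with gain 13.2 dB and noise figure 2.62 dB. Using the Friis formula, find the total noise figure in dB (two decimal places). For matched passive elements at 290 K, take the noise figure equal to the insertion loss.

5.22 dB

Convert to linear (a loss of L dB is a gain of −L dB): F_i = 10^(NF_i/10), G_i = 10^(G_i,dB/10)
  Stage 1: F_1 = 10^(3.87/10) = 2.438, G_1 = 10^(−3.87/10) = 0.4102
  Stage 2: F_2 = 10^(1.29/10) = 1.346, G_2 = 10^(16.8/10) = 47.86
  Stage 3: F_3 = 10^(2.62/10) = 1.828, G_3 = 10^(13.2/10) = 20.89
Friis cascade:
  F = 2.438 + (1.346 − 1)/0.4102 + (1.828 − 1)/19.63 = 3.323
NF = 10 log₁₀(3.323) = 5.22 dB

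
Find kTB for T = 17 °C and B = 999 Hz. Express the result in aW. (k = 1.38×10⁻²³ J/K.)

T = 17 °C + 273.15 = 290.15 K
P_n = kTB = 1.38×10⁻²³ × 290.15 × 9.99×10² = 4.00×10⁻¹⁸ W = 4.00 aW

4.00 aW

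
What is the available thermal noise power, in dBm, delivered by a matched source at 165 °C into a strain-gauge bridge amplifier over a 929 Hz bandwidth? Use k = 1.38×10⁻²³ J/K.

−142.5 dBm

T = 165 °C + 273.15 = 438.15 K
P_n = kTB = 1.38×10⁻²³ × 438.15 × 9.29×10² = 5.62×10⁻¹⁸ W
In dBm: 10 log₁₀(5.62×10⁻¹⁸ / 10⁻³) = −142.5 dBm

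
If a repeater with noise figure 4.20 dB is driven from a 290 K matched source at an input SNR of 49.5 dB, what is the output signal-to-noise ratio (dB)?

By definition F = SNR_in/SNR_out, so in dB: SNR_out = SNR_in − NF
SNR_out = 49.5 − 4.20 = 45.30 dB

45.30 dB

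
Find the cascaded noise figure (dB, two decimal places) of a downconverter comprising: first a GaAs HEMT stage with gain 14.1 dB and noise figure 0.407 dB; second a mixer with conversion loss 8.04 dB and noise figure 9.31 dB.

Convert to linear (a loss of L dB is a gain of −L dB): F_i = 10^(NF_i/10), G_i = 10^(G_i,dB/10)
  Stage 1: F_1 = 10^(0.407/10) = 1.098, G_1 = 10^(14.1/10) = 25.70
  Stage 2: F_2 = 10^(9.31/10) = 8.531, G_2 = 10^(−8.04/10) = 0.1570
Friis cascade:
  F = 1.098 + (8.531 − 1)/25.70 = 1.391
NF = 10 log₁₀(1.391) = 1.43 dB

1.43 dB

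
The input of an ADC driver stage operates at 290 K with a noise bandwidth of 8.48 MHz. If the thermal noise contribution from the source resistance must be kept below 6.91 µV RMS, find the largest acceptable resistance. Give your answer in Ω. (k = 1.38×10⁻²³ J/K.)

Johnson–Nyquist: V_n = √(4kTRB) ⇒ R = V_n² / (4kTB)
4kTB = 4 × 1.38×10⁻²³ × 290 × 8.48×10⁶ = 1.36×10⁻¹³
R = (6.91×10⁻⁶)² / 1.36×10⁻¹³ = 3.52×10² Ω = 352 Ω

352 Ω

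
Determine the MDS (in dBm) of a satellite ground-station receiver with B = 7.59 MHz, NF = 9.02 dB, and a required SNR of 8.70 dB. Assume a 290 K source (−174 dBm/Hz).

Sensitivity = −174 + 10 log₁₀(B) + NF + SNR_min
= −174 + 68.8 + 9.02 + 8.70
= −87.48 dBm → −87.5 dBm

−87.5 dBm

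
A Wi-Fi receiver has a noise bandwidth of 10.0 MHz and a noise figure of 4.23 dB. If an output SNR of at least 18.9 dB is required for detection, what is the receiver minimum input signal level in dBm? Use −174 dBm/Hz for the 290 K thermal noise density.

−80.9 dBm

Sensitivity = −174 + 10 log₁₀(B) + NF + SNR_min
= −174 + 70 + 4.23 + 18.9
= −80.87 dBm → −80.9 dBm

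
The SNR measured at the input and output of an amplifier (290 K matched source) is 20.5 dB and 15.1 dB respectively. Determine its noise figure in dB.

NF (dB) = SNR_in(dB) − SNR_out(dB) when the source is at T₀
NF = 20.5 − 15.1 = 5.4 dB

5.4 dB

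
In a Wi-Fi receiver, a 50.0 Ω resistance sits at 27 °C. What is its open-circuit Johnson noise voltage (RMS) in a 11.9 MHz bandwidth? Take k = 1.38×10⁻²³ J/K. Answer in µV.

3.14 µV

T = 27 °C + 273.15 = 300.15 K
V_n = √(4kTRB)
4kTRB = 4 × 1.38×10⁻²³ × 300.15 × 5.00×10¹ × 1.19×10⁷ = 9.86×10⁻¹² V²
V_n = √(9.86×10⁻¹²) = 3.14×10⁻⁶ V = 3.14 µV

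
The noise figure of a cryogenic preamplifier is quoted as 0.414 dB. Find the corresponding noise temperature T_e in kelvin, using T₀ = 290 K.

29.0 K

F = 10^(0.414/10) = 1.10002
T_e = (F − 1)·T₀ = (1.10002 − 1) × 290 = 29.0 K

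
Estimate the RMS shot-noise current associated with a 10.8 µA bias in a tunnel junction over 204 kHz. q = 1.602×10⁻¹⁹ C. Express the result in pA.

I_n = √(2qI·B)
2qI·B = 2 × 1.602×10⁻¹⁹ × 1.08×10⁻⁵ × 2.04×10⁵ = 7.06×10⁻¹⁹ A²
I_n = √(7.06×10⁻¹⁹) = 8.40×10⁻¹⁰ A = 840 pA

840 pA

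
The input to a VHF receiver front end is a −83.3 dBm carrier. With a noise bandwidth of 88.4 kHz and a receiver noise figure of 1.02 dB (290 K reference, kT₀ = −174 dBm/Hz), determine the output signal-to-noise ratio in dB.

40.2 dB

Noise floor: N = −174 + 10 log₁₀(B) + NF
10 log₁₀(8.84×10⁴) = 49.46 dB
N = −174 + 49.46 + 1.02 = −123.52 dBm
SNR = P_sig − N = −83.3 − (−123.52) = 40.22 dB → 40.2 dB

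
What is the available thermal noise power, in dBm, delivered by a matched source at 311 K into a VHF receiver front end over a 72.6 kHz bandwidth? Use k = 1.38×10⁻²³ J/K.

P_n = kTB = 1.38×10⁻²³ × 311 × 7.26×10⁴ = 3.12×10⁻¹⁶ W
In dBm: 10 log₁₀(3.12×10⁻¹⁶ / 10⁻³) = −125.1 dBm

−125.1 dBm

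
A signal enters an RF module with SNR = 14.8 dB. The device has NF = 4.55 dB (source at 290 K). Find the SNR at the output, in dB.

10.25 dB

By definition F = SNR_in/SNR_out, so in dB: SNR_out = SNR_in − NF
SNR_out = 14.8 − 4.55 = 10.25 dB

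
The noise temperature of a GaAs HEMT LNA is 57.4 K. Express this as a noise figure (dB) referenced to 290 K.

F = 1 + T_e/T₀ = 1 + 57.4/290 = 1.19793
NF = 10 log₁₀(1.19793) = 0.784 dB

0.784 dB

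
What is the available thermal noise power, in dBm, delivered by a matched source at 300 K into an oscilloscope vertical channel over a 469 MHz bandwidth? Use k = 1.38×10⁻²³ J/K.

−87.1 dBm

P_n = kTB = 1.38×10⁻²³ × 300 × 4.69×10⁸ = 1.94×10⁻¹² W
In dBm: 10 log₁₀(1.94×10⁻¹² / 10⁻³) = −87.1 dBm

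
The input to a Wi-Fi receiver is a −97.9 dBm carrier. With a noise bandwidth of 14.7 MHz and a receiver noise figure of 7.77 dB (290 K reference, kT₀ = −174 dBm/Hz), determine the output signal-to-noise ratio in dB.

−3.3 dB

Noise floor: N = −174 + 10 log₁₀(B) + NF
10 log₁₀(1.47×10⁷) = 71.67 dB
N = −174 + 71.67 + 7.77 = −94.56 dBm
SNR = P_sig − N = −97.9 − (−94.56) = −3.34 dB → −3.3 dB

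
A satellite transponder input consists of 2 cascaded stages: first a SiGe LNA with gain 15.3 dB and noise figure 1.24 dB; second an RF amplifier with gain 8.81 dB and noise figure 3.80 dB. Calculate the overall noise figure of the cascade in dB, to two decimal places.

1.37 dB

Convert to linear (a loss of L dB is a gain of −L dB): F_i = 10^(NF_i/10), G_i = 10^(G_i,dB/10)
  Stage 1: F_1 = 10^(1.24/10) = 1.330, G_1 = 10^(15.3/10) = 33.88
  Stage 2: F_2 = 10^(3.80/10) = 2.399, G_2 = 10^(8.81/10) = 7.603
Friis cascade:
  F = 1.330 + (2.399 − 1)/33.88 = 1.372
NF = 10 log₁₀(1.372) = 1.37 dB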